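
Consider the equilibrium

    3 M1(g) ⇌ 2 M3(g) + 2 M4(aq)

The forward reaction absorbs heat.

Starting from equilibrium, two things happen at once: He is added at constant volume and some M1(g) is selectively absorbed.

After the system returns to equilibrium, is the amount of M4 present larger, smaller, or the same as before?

decreases

At constant volume, adding an inert gas leaves every reacting species' partial pressure unchanged, so Q is unchanged — no shift from this change.
Removing M1 (g), a reactant, drives the reaction to the left.
The net shift is to the left. M4 is a product, so its amount decreases.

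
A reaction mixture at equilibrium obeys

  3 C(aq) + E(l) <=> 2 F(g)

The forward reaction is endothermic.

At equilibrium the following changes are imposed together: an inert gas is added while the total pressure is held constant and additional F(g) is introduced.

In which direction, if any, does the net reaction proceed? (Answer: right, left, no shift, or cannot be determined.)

cannot be determined

Adding inert gas at constant total pressure expands the volume and lowers every reacting partial pressure. With Δn_gas = 2 − 0 = +2, Q moves away from K toward the side with fewer gas moles, so the system shifts toward the side with more gas moles — to the right.
Adding F (g), a product, drives the reaction to the left.
The individual effects push in opposite directions; without quantitative information the net direction cannot be determined.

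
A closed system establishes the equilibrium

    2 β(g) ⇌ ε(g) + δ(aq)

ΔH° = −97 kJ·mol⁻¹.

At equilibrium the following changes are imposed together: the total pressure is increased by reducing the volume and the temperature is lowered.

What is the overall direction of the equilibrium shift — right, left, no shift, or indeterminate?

Gas moles: reactants 2, products 1 (Δn_gas = -1). Compression shifts the system toward the side with fewer moles of gas — to the right.
The forward reaction is exothermic. Lowering T favours the exothermic direction — shift to the right.
All effects act in the same direction — net shift to the right.

right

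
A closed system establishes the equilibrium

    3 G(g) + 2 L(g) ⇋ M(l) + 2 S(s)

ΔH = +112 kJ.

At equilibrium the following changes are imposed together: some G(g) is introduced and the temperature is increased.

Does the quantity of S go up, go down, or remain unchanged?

Adding G (g), a reactant, drives the reaction to the right.
The forward reaction is endothermic. Raising T favours the endothermic direction — shift to the right.
The net shift is to the right. S is a product, so its amount increases.

increases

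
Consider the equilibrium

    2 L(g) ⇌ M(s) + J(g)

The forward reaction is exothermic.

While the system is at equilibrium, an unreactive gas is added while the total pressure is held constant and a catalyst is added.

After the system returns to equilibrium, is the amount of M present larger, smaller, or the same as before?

Adding inert gas at constant total pressure expands the volume and lowers every reacting partial pressure. With Δn_gas = 1 − 2 = -1, Q moves away from K toward the side with fewer gas moles, so the system shifts toward the side with more gas moles — to the left.
A catalyst speeds both forward and reverse rates equally; it changes neither Q nor K — no shift from this change.
The net shift is to the left. M is a product, so its amount decreases.

decreases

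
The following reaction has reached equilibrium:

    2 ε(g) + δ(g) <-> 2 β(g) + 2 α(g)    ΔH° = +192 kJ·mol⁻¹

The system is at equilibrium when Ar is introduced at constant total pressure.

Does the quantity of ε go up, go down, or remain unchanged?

Adding inert gas at constant total pressure expands the volume and lowers every reacting partial pressure. With Δn_gas = 4 − 3 = +1, Q moves away from K toward the side with fewer gas moles, so the system shifts toward the side with more gas moles — to the right.
The net shift is to the right. ε is a reactant, so its amount decreases.

decreases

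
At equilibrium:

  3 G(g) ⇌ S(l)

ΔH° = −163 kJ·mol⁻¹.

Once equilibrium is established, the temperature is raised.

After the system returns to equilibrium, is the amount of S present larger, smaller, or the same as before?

decreases

The forward reaction is exothermic. Raising T favours the endothermic direction — shift to the left.
The net shift is to the left. S is a product, so its amount decreases.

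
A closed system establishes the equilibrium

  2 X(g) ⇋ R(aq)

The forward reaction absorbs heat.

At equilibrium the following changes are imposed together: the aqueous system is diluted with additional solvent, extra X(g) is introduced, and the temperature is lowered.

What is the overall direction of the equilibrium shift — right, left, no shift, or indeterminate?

cannot be determined

Dilution lowers every aqueous concentration by the same factor. Δn_aq = 1 − 0 = +1, so the system shifts toward the side with more dissolved moles — to the right.
Adding X (g), a reactant, drives the reaction to the right.
The forward reaction is endothermic. Lowering T favours the exothermic direction — shift to the left.
The individual effects push in opposite directions; without quantitative information the net direction cannot be determined.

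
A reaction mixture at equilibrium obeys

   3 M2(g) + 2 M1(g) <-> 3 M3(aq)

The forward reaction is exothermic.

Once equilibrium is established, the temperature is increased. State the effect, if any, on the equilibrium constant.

K depends on temperature via the van 't Hoff relation. The forward reaction is exothermic, so raising T decreases K.

decreases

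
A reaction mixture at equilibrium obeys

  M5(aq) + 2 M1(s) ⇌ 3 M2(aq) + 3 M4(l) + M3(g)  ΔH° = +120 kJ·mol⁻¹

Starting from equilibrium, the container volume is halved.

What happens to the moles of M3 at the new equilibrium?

Gas moles: reactants 0, products 1 (Δn_gas = +1). Compression shifts the system toward the side with fewer moles of gas — to the left.
The net shift is to the left. M3 is a product, so its amount decreases.

decreases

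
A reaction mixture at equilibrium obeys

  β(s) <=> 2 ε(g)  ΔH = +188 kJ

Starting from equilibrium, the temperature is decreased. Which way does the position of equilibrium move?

left

The forward reaction is endothermic. Lowering T favours the exothermic direction — shift to the left.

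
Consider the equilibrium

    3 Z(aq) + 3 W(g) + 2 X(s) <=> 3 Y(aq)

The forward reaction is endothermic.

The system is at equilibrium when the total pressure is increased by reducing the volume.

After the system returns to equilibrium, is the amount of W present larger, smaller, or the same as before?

decreases

Gas moles: reactants 3, products 0 (Δn_gas = -3). Compression shifts the system toward the side with fewer moles of gas — to the right.
The net shift is to the right. W is a reactant, so its amount decreases.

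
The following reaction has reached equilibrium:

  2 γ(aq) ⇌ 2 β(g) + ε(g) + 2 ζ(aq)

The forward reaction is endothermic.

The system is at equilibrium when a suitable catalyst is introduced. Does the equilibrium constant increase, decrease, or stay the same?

The equilibrium constant depends only on temperature. This perturbation changes neither the position of equilibrium nor K.

unchanged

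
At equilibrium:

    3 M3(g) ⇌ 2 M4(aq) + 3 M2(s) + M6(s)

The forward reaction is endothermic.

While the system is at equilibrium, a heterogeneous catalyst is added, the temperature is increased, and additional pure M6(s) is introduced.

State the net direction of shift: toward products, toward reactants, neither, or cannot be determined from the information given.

A catalyst speeds both forward and reverse rates equally; it changes neither Q nor K — no shift from this change.
The forward reaction is endothermic. Raising T favours the endothermic direction — shift to the right.
M6 is a pure solid; its activity is 1 regardless of amount, so Q is unaffected — no shift from this change.
Only the nonzero effect(s) matter; the net shift is to the right.

right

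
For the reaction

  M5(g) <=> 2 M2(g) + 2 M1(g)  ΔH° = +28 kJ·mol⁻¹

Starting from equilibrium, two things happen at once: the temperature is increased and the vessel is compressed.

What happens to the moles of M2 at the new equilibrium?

The forward reaction is endothermic. Raising T favours the endothermic direction — shift to the right.
Gas moles: reactants 1, products 4 (Δn_gas = +3). Compression shifts the system toward the side with fewer moles of gas — to the left.
The two effects oppose each other, so the net shift — and hence the change in M2 — cannot be determined from the given information.

cannot be determined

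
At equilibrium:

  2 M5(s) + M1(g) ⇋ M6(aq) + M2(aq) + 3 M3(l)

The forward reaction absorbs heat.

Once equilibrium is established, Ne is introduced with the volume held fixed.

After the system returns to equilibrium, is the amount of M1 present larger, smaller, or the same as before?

unchanged

At constant volume, adding an inert gas leaves every reacting species' partial pressure unchanged, so Q is unchanged — no shift from this change.
No net shift occurs, so the amount of M1 is unchanged.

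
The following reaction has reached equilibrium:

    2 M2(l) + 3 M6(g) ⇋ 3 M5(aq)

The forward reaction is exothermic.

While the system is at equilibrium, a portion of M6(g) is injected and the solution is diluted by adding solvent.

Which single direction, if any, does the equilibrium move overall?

Adding M6 (g), a reactant, drives the reaction to the right.
Dilution lowers every aqueous concentration by the same factor. Δn_aq = 3 − 0 = +3, so the system shifts toward the side with more dissolved moles — to the right.
All effects act in the same direction — net shift to the right.

right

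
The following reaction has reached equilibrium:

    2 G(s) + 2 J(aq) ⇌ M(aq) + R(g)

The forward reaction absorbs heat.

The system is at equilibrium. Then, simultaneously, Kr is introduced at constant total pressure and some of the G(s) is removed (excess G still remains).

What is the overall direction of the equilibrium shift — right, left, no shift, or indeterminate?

right

Adding inert gas at constant total pressure expands the volume and lowers every reacting partial pressure. With Δn_gas = 1 − 0 = +1, Q moves away from K toward the side with fewer gas moles, so the system shifts toward the side with more gas moles — to the right.
G is a pure solid; its activity is 1 regardless of amount, so Q is unaffected — no shift from this change.
Only the nonzero effect(s) matter; the net shift is to the right.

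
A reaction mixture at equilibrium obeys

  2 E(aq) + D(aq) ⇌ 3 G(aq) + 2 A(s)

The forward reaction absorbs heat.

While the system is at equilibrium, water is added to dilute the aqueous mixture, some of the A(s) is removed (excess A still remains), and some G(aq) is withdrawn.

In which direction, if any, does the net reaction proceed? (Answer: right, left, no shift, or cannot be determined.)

right

Dilution scales every aqueous concentration by the same factor. Δn_aq = 3 − 3 = 0, so Q is unchanged — no shift.
A is a pure solid; its activity is 1 regardless of amount, so Q is unaffected — no shift from this change.
Removing G (aq), a product, drives the reaction to the right.
Only the nonzero effect(s) matter; the net shift is to the right.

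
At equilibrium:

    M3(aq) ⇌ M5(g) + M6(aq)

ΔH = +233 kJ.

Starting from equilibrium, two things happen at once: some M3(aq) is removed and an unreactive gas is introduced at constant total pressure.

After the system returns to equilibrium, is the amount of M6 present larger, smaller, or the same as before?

cannot be determined

Removing M3 (aq), a reactant, drives the reaction to the left.
Adding inert gas at constant total pressure expands the volume and lowers every reacting partial pressure. With Δn_gas = 1 − 0 = +1, Q moves away from K toward the side with fewer gas moles, so the system shifts toward the side with more gas moles — to the right.
The two effects oppose each other, so the net shift — and hence the change in M6 — cannot be determined from the given information.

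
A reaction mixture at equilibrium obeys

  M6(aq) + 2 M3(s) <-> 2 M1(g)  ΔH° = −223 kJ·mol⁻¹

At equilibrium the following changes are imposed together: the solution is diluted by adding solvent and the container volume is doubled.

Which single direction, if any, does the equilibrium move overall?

Dilution lowers every aqueous concentration by the same factor. Δn_aq = 0 − 1 = -1, so the system shifts toward the side with more dissolved moles — to the left.
Gas moles: reactants 0, products 2 (Δn_gas = +2). Expansion shifts the system toward the side with more moles of gas — to the right.
The individual effects push in opposite directions; without quantitative information the net direction cannot be determined.

cannot be determined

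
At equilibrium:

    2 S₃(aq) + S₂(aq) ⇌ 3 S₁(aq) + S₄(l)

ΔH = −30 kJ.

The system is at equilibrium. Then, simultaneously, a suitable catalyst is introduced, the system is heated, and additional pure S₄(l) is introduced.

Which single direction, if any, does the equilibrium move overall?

left

A catalyst speeds both forward and reverse rates equally; it changes neither Q nor K — no shift from this change.
The forward reaction is exothermic. Raising T favours the endothermic direction — shift to the left.
S₄ is a pure liquid; its activity is 1 regardless of amount, so Q is unaffected — no shift from this change.
Only the nonzero effect(s) matter; the net shift is to the left.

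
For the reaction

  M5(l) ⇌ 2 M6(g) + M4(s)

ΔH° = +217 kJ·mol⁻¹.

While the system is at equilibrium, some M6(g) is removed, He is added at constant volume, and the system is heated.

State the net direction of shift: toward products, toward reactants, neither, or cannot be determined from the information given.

Removing M6 (g), a product, drives the reaction to the right.
At constant volume, adding an inert gas leaves every reacting species' partial pressure unchanged, so Q is unchanged — no shift from this change.
The forward reaction is endothermic. Raising T favours the endothermic direction — shift to the right.
Only the nonzero effect(s) matter; the net shift is to the right.

right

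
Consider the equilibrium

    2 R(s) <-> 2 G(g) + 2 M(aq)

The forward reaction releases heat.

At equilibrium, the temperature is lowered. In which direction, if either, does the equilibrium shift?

The forward reaction is exothermic. Lowering T favours the exothermic direction — shift to the right.

right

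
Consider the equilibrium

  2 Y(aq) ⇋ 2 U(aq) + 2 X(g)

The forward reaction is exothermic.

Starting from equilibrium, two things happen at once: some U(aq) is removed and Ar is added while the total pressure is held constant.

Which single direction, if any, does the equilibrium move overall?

Removing U (aq), a product, drives the reaction to the right.
Adding inert gas at constant total pressure expands the volume and lowers every reacting partial pressure. With Δn_gas = 2 − 0 = +2, Q moves away from K toward the side with fewer gas moles, so the system shifts toward the side with more gas moles — to the right.
All effects act in the same direction — net shift to the right.

right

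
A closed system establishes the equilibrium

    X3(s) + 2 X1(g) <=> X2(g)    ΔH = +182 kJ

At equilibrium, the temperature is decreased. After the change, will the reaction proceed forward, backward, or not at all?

The forward reaction is endothermic. Lowering T favours the exothermic direction — shift to the left.

left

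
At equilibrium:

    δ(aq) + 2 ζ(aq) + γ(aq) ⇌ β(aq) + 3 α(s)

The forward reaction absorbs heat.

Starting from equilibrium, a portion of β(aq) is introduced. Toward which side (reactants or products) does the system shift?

left

Adding β (aq), a product, drives the reaction to the left.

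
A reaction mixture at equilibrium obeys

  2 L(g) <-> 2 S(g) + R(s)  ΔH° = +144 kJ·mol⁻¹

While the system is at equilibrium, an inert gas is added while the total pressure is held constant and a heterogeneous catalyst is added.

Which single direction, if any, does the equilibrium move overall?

Adding inert gas at constant total pressure expands the volume, scaling every reacting partial pressure by the same factor. Δn_gas = 2 − 2 = 0, so Q is unchanged — no shift.
A catalyst speeds both forward and reverse rates equally; it changes neither Q nor K — no shift from this change.
None of the changes alters Q relative to K, so there is no net shift.

no shift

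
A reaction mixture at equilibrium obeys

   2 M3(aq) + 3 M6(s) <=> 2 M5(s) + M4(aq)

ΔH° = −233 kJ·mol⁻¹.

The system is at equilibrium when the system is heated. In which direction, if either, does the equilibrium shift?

The forward reaction is exothermic. Raising T favours the endothermic direction — shift to the left.

left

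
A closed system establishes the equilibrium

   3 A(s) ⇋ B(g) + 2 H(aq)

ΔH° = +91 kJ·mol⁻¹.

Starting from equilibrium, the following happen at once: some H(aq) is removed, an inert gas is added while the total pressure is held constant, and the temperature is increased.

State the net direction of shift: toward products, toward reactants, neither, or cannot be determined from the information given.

right

Removing H (aq), a product, drives the reaction to the right.
Adding inert gas at constant total pressure expands the volume and lowers every reacting partial pressure. With Δn_gas = 1 − 0 = +1, Q moves away from K toward the side with fewer gas moles, so the system shifts toward the side with more gas moles — to the right.
The forward reaction is endothermic. Raising T favours the endothermic direction — shift to the right.
All effects act in the same direction — net shift to the right.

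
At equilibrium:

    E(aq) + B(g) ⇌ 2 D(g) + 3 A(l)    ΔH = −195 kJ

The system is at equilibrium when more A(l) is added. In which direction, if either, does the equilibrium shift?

no shift

A is a pure liquid; its activity is 1 regardless of amount, so Q is unaffected — no shift from this change.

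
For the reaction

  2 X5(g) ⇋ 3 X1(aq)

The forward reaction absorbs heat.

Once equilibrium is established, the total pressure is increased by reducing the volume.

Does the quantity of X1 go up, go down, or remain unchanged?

Gas moles: reactants 2, products 0 (Δn_gas = -2). Compression shifts the system toward the side with fewer moles of gas — to the right.
The net shift is to the right. X1 is a product, so its amount increases.

increases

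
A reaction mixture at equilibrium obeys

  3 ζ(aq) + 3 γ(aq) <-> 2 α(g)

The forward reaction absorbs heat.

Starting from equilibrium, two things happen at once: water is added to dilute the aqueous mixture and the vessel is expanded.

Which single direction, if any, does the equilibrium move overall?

cannot be determined

Dilution lowers every aqueous concentration by the same factor. Δn_aq = 0 − 6 = -6, so the system shifts toward the side with more dissolved moles — to the left.
Gas moles: reactants 0, products 2 (Δn_gas = +2). Expansion shifts the system toward the side with more moles of gas — to the right.
The individual effects push in opposite directions; without quantitative information the net direction cannot be determined.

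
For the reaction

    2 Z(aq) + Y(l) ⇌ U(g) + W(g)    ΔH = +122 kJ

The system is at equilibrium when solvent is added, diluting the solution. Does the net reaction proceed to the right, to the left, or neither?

left

Dilution lowers every aqueous concentration by the same factor. Δn_aq = 0 − 2 = -2, so the system shifts toward the side with more dissolved moles — to the left.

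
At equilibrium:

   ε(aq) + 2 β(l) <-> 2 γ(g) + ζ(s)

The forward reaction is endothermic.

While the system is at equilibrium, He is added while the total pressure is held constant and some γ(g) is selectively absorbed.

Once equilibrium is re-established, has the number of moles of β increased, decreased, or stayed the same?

decreases

Adding inert gas at constant total pressure expands the volume and lowers every reacting partial pressure. With Δn_gas = 2 − 0 = +2, Q moves away from K toward the side with fewer gas moles, so the system shifts toward the side with more gas moles — to the right.
Removing γ (g), a product, drives the reaction to the right.
The net shift is to the right. β is a reactant, so its amount decreases.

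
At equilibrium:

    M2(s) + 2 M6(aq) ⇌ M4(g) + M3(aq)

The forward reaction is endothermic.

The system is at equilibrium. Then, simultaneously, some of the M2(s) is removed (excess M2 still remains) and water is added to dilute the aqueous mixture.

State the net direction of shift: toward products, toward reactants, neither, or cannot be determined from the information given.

left

M2 is a pure solid; its activity is 1 regardless of amount, so Q is unaffected — no shift from this change.
Dilution lowers every aqueous concentration by the same factor. Δn_aq = 1 − 2 = -1, so the system shifts toward the side with more dissolved moles — to the left.
Only the nonzero effect(s) matter; the net shift is to the left.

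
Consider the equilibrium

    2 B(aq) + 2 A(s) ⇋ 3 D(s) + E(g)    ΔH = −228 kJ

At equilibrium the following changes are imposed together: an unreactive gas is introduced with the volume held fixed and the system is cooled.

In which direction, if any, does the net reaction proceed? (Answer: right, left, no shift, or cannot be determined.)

right

At constant volume, adding an inert gas leaves every reacting species' partial pressure unchanged, so Q is unchanged — no shift from this change.
The forward reaction is exothermic. Lowering T favours the exothermic direction — shift to the right.
Only the nonzero effect(s) matter; the net shift is to the right.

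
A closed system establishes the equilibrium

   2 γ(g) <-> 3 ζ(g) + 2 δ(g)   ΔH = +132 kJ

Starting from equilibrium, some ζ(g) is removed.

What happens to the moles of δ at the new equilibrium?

Removing ζ (g), a product, drives the reaction to the right.
The net shift is to the right. δ is a product, so its amount increases.

increases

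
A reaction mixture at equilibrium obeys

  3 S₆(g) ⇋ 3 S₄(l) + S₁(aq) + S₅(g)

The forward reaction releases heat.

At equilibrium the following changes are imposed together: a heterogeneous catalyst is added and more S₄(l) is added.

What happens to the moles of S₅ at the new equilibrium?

A catalyst speeds both forward and reverse rates equally; it changes neither Q nor K — no shift from this change.
S₄ is a pure liquid; its activity is 1 regardless of amount, so Q is unaffected — no shift from this change.
No net shift occurs, so the amount of S₅ is unchanged.

unchanged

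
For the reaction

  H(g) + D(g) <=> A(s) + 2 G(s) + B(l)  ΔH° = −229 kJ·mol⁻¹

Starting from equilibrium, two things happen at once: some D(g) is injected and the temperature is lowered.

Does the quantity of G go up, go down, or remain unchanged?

increases

Adding D (g), a reactant, drives the reaction to the right.
The forward reaction is exothermic. Lowering T favours the exothermic direction — shift to the right.
The net shift is to the right. G is a product, so its amount increases.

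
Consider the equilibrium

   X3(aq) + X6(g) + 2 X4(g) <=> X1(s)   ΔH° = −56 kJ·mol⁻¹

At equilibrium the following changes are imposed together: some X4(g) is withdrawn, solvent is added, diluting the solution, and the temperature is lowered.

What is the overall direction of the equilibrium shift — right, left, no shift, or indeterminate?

Removing X4 (g), a reactant, drives the reaction to the left.
Dilution lowers every aqueous concentration by the same factor. Δn_aq = 0 − 1 = -1, so the system shifts toward the side with more dissolved moles — to the left.
The forward reaction is exothermic. Lowering T favours the exothermic direction — shift to the right.
The individual effects push in opposite directions; without quantitative information the net direction cannot be determined.

cannot be determined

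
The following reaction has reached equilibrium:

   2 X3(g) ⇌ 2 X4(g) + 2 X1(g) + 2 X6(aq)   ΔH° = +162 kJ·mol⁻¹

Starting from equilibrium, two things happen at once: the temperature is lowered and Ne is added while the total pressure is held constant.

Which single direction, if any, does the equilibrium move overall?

cannot be determined

The forward reaction is endothermic. Lowering T favours the exothermic direction — shift to the left.
Adding inert gas at constant total pressure expands the volume and lowers every reacting partial pressure. With Δn_gas = 4 − 2 = +2, Q moves away from K toward the side with fewer gas moles, so the system shifts toward the side with more gas moles — to the right.
The individual effects push in opposite directions; without quantitative information the net direction cannot be determined.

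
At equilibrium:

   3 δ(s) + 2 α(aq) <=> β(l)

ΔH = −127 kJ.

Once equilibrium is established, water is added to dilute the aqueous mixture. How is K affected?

unchanged

The equilibrium constant depends only on temperature. This perturbation may move the position of equilibrium, but since T is unchanged, K itself is unchanged.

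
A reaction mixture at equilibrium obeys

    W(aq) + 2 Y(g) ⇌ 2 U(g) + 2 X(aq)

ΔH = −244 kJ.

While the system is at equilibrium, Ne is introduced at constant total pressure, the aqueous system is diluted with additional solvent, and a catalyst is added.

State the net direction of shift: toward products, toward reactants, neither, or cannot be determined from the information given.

Adding inert gas at constant total pressure expands the volume, scaling every reacting partial pressure by the same factor. Δn_gas = 2 − 2 = 0, so Q is unchanged — no shift.
Dilution lowers every aqueous concentration by the same factor. Δn_aq = 2 − 1 = +1, so the system shifts toward the side with more dissolved moles — to the right.
A catalyst speeds both forward and reverse rates equally; it changes neither Q nor K — no shift from this change.
Only the nonzero effect(s) matter; the net shift is to the right.

right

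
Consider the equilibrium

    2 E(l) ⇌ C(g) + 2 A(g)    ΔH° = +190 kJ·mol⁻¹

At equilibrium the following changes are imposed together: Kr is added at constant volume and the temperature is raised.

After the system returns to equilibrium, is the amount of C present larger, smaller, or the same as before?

increases

At constant volume, adding an inert gas leaves every reacting species' partial pressure unchanged, so Q is unchanged — no shift from this change.
The forward reaction is endothermic. Raising T favours the endothermic direction — shift to the right.
The net shift is to the right. C is a product, so its amount increases.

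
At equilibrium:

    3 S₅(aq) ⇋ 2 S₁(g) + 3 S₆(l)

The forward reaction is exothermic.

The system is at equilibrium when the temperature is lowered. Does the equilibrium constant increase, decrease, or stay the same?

K depends on temperature via the van 't Hoff relation. The forward reaction is exothermic, so lowering T increases K.

increases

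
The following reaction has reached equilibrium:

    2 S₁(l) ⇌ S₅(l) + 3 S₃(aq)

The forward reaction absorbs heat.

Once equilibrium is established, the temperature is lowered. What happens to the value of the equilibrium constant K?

decreases

K depends on temperature via the van 't Hoff relation. The forward reaction is endothermic, so lowering T decreases K.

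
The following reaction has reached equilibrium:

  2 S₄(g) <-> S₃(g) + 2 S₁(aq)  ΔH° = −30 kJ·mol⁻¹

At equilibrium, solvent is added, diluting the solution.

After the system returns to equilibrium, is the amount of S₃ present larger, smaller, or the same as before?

increases

Dilution lowers every aqueous concentration by the same factor. Δn_aq = 2 − 0 = +2, so the system shifts toward the side with more dissolved moles — to the right.
The net shift is to the right. S₃ is a product, so its amount increases.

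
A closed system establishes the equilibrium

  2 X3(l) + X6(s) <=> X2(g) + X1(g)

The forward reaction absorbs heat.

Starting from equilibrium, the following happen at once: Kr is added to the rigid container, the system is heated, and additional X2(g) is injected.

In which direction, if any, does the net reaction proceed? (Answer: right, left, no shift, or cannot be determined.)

cannot be determined

At constant volume, adding an inert gas leaves every reacting species' partial pressure unchanged, so Q is unchanged — no shift from this change.
The forward reaction is endothermic. Raising T favours the endothermic direction — shift to the right.
Adding X2 (g), a product, drives the reaction to the left.
The individual effects push in opposite directions; without quantitative information the net direction cannot be determined.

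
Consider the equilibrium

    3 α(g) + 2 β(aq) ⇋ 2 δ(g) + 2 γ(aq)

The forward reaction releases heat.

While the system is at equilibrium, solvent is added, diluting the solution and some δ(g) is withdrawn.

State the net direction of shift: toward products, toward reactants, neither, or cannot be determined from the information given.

right

Dilution scales every aqueous concentration by the same factor. Δn_aq = 2 − 2 = 0, so Q is unchanged — no shift.
Removing δ (g), a product, drives the reaction to the right.
Only the nonzero effect(s) matter; the net shift is to the right.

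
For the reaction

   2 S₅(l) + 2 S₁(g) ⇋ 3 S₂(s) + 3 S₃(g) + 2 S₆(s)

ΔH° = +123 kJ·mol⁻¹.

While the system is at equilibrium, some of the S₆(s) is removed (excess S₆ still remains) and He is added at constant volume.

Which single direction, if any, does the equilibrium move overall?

no shift

S₆ is a pure solid; its activity is 1 regardless of amount, so Q is unaffected — no shift from this change.
At constant volume, adding an inert gas leaves every reacting species' partial pressure unchanged, so Q is unchanged — no shift from this change.
None of the changes alters Q relative to K, so there is no net shift.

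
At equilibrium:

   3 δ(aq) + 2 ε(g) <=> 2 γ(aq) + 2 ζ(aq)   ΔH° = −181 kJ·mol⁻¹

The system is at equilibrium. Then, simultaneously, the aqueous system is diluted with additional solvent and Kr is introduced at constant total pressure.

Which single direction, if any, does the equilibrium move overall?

Dilution lowers every aqueous concentration by the same factor. Δn_aq = 4 − 3 = +1, so the system shifts toward the side with more dissolved moles — to the right.
Adding inert gas at constant total pressure expands the volume and lowers every reacting partial pressure. With Δn_gas = 0 − 2 = -2, Q moves away from K toward the side with fewer gas moles, so the system shifts toward the side with more gas moles — to the left.
The individual effects push in opposite directions; without quantitative information the net direction cannot be determined.

cannot be determined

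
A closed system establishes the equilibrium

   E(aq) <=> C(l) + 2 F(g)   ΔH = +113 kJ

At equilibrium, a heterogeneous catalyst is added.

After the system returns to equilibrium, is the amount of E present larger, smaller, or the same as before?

A catalyst speeds both forward and reverse rates equally; it changes neither Q nor K — no shift from this change.
No net shift occurs, so the amount of E is unchanged.

unchanged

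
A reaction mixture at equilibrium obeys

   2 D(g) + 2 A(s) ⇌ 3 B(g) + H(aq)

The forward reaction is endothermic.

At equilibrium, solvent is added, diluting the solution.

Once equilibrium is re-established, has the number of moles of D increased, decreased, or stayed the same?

Dilution lowers every aqueous concentration by the same factor. Δn_aq = 1 − 0 = +1, so the system shifts toward the side with more dissolved moles — to the right.
The net shift is to the right. D is a reactant, so its amount decreases.

decreases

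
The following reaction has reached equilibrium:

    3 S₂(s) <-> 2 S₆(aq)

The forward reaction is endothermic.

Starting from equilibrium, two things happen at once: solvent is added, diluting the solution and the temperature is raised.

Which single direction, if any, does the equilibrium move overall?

Dilution lowers every aqueous concentration by the same factor. Δn_aq = 2 − 0 = +2, so the system shifts toward the side with more dissolved moles — to the right.
The forward reaction is endothermic. Raising T favours the endothermic direction — shift to the right.
All effects act in the same direction — net shift to the right.

right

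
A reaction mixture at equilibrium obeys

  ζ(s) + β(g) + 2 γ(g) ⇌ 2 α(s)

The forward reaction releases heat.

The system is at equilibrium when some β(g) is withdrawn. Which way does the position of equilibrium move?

left

Removing β (g), a reactant, drives the reaction to the left.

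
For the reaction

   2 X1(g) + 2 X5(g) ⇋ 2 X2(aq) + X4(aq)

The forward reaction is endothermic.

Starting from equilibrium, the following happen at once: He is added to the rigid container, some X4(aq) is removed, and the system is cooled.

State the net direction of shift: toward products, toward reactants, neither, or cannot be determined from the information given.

cannot be determined

At constant volume, adding an inert gas leaves every reacting species' partial pressure unchanged, so Q is unchanged — no shift from this change.
Removing X4 (aq), a product, drives the reaction to the right.
The forward reaction is endothermic. Lowering T favours the exothermic direction — shift to the left.
The individual effects push in opposite directions; without quantitative information the net direction cannot be determined.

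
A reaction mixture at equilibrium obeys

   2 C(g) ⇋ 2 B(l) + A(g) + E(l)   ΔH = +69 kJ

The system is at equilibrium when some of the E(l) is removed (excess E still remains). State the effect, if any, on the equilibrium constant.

unchanged

The equilibrium constant depends only on temperature. This perturbation changes neither the position of equilibrium nor K.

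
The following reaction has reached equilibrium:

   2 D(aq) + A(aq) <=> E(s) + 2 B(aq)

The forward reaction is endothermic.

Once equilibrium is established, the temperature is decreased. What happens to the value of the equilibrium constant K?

decreases

K depends on temperature via the van 't Hoff relation. The forward reaction is endothermic, so lowering T decreases K.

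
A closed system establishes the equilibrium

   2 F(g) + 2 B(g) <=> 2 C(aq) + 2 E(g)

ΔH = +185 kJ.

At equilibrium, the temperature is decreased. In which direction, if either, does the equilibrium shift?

The forward reaction is endothermic. Lowering T favours the exothermic direction — shift to the left.

left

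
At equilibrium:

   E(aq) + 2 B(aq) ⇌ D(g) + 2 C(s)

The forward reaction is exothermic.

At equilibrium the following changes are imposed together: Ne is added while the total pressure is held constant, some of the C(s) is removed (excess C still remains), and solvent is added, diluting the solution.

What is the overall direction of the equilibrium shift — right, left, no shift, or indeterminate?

cannot be determined

Adding inert gas at constant total pressure expands the volume and lowers every reacting partial pressure. With Δn_gas = 1 − 0 = +1, Q moves away from K toward the side with fewer gas moles, so the system shifts toward the side with more gas moles — to the right.
C is a pure solid; its activity is 1 regardless of amount, so Q is unaffected — no shift from this change.
Dilution lowers every aqueous concentration by the same factor. Δn_aq = 0 − 3 = -3, so the system shifts toward the side with more dissolved moles — to the left.
The individual effects push in opposite directions; without quantitative information the net direction cannot be determined.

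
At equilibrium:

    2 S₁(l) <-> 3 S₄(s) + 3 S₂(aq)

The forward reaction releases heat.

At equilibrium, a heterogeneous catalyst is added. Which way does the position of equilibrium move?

A catalyst speeds both forward and reverse rates equally; it changes neither Q nor K — no shift from this change.

no shift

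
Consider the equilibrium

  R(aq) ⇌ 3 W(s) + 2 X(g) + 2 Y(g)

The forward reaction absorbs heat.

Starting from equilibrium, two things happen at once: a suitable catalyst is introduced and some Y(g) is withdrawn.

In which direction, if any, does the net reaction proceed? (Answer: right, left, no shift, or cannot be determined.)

A catalyst speeds both forward and reverse rates equally; it changes neither Q nor K — no shift from this change.
Removing Y (g), a product, drives the reaction to the right.
Only the nonzero effect(s) matter; the net shift is to the right.

right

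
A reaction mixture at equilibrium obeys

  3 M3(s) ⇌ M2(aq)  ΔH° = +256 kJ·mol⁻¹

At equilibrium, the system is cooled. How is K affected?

decreases

K depends on temperature via the van 't Hoff relation. The forward reaction is endothermic, so lowering T decreases K.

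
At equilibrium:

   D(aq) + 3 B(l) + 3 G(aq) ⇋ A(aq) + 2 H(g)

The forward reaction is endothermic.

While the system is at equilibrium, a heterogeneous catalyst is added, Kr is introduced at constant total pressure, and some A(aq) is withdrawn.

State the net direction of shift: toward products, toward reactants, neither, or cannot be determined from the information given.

A catalyst speeds both forward and reverse rates equally; it changes neither Q nor K — no shift from this change.
Adding inert gas at constant total pressure expands the volume and lowers every reacting partial pressure. With Δn_gas = 2 − 0 = +2, Q moves away from K toward the side with fewer gas moles, so the system shifts toward the side with more gas moles — to the right.
Removing A (aq), a product, drives the reaction to the right.
Only the nonzero effect(s) matter; the net shift is to the right.

right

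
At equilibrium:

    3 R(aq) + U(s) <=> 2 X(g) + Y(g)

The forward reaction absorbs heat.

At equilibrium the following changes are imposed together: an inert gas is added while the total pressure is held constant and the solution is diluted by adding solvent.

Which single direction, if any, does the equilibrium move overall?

Adding inert gas at constant total pressure expands the volume and lowers every reacting partial pressure. With Δn_gas = 3 − 0 = +3, Q moves away from K toward the side with fewer gas moles, so the system shifts toward the side with more gas moles — to the right.
Dilution lowers every aqueous concentration by the same factor. Δn_aq = 0 − 3 = -3, so the system shifts toward the side with more dissolved moles — to the left.
The individual effects push in opposite directions; without quantitative information the net direction cannot be determined.

cannot be determined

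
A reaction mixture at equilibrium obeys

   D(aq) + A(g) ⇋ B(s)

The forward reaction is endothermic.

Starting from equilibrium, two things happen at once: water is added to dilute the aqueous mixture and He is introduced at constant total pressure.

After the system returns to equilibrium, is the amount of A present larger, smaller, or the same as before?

increases

Dilution lowers every aqueous concentration by the same factor. Δn_aq = 0 − 1 = -1, so the system shifts toward the side with more dissolved moles — to the left.
Adding inert gas at constant total pressure expands the volume and lowers every reacting partial pressure. With Δn_gas = 0 − 1 = -1, Q moves away from K toward the side with fewer gas moles, so the system shifts toward the side with more gas moles — to the left.
The net shift is to the left. A is a reactant, so its amount increases.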